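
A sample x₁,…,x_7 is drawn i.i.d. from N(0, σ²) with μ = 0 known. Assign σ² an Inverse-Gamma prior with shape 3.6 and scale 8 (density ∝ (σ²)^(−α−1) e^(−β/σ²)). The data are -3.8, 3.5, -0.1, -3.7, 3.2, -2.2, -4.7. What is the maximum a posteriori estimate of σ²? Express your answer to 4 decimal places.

σ̂²_MAP = 5.7753

Sum of squared deviations about the known mean: SS = (-3.8−0)² + (3.5−0)² + (-0.1−0)² + (-3.7−0)² + (3.2−0)² + (-2.2−0)² + (-4.7−0)² = 77.56.
The Normal likelihood contributes (σ²)^(−n/2) exp(−SS/(2σ²)), so the posterior is Inverse-Gamma(α + n/2, β + SS/2) = Inverse-Gamma(7.1, 46.78).
The mode of Inverse-Gamma(a, b) is b/(a+1) = 46.78/8.1 ≈ 5.7753.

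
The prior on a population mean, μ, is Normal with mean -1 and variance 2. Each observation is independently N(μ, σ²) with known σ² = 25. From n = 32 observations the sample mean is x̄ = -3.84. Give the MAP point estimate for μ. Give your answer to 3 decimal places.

μ̂_MAP = -3.042

n = 32, x̄ = -3.84.
For a Normal prior and Normal likelihood with known variance, the posterior is Normal; its mode equals its mean, the precision-weighted average.
Prior precision 1/σ₀² = 1/2 = 0.5; data precision n/σ² = 32/25 = 1.28.
μ̂ = (0.5·(-1) + 1.28·(-3.84)) / (0.5 + 1.28) = (-5.4152)/1.78 = -6769/2225 ≈ -3.042.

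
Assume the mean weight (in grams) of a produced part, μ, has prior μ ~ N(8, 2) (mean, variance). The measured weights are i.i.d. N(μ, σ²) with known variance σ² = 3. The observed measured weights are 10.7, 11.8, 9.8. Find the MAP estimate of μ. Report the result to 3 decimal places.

n = 3; x̄ = (10.7 + 11.8 + 9.8)/3 = 32.3/3 = 323/30 ≈ 10.7667.
For a Normal prior and Normal likelihood with known variance, the posterior is Normal; its mode equals its mean, the precision-weighted average.
Prior precision 1/σ₀² = 1/2 = 0.5; data precision n/σ² = 3/3 = 1.
μ̂ = (0.5·8 + 1·(323/30)) / (0.5 + 1) = (443/30)/1.5 = 443/45 ≈ 9.844.

μ̂_MAP = 9.844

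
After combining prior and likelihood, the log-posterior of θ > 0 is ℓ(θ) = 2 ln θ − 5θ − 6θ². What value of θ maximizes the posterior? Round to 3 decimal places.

θ̂_MAP = 0.250

ℓ'(θ) = 2/θ − 5 − 12θ. Setting this to zero and multiplying by θ: 12θ² + 5θ − 2 = 0.
θ = (−5 + √(5² + 4·12·2)) / (2·12) = (−5 + √121) / 24 = (−5 + 11)/24 = 1/4.
ℓ''(θ) = −2/θ² − 12 < 0, confirming a maximum.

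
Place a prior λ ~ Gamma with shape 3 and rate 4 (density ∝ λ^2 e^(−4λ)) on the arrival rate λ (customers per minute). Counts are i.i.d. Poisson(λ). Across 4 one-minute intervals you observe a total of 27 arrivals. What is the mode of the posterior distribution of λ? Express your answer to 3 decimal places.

Σxᵢ = 27, n = 4.
Posterior ∝ λ^2e^(−4λ) · λ^27e^(−4λ) = λ^29e^(−8λ), i.e. Gamma(shape=30, rate=8).
The mode of a Gamma(a, b) with a ≥ 1 (shape–rate) is (a−1)/b = 29/8 ≈ 3.625.

λ̂_MAP = 3.625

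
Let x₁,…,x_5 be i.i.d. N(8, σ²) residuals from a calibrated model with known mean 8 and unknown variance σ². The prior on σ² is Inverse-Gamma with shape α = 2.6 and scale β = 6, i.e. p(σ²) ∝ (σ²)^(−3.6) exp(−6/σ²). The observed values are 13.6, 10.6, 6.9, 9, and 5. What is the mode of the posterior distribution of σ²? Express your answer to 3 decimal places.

Sum of squared deviations about the known mean: SS = (13.6−8)² + (10.6−8)² + (6.9−8)² + (9−8)² + (5−8)² = 49.33.
The Normal likelihood contributes (σ²)^(−n/2) exp(−SS/(2σ²)), so the posterior is Inverse-Gamma(α + n/2, β + SS/2) = Inverse-Gamma(5.1, 30.665).
The mode of Inverse-Gamma(a, b) is b/(a+1) = 30.665/6.1 ≈ 5.027.

σ̂²_MAP = 5.027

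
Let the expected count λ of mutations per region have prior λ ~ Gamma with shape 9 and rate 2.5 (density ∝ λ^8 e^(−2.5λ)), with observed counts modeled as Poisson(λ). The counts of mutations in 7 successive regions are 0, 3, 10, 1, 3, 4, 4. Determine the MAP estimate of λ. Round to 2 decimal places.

Σxᵢ = 0+3+10+1+3+4+4 = 25, with n = 7.
Posterior ∝ λ^8e^(−2.5λ) · λ^25e^(−7λ) = λ^33e^(−9.5λ), i.e. Gamma(shape=34, rate=9.5).
The mode of a Gamma(a, b) with a ≥ 1 (shape–rate) is (a−1)/b = 33/9.5 ≈ 3.47.

λ̂_MAP = 3.47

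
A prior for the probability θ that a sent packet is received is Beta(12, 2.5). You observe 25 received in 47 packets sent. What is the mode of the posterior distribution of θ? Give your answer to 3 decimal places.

Prior: Beta(12, 2.5).
Data: 25 successes in 47 trials. The binomial likelihood contributes θ^25(1−θ)^22, so the posterior is Beta(12+25, 2.5+22) = Beta(37, 24.5).
For Beta(a, b) with a, b > 1 the mode is (a−1)/(a+b−2) = 36/59.5 ≈ 0.605.

θ̂_MAP = 0.605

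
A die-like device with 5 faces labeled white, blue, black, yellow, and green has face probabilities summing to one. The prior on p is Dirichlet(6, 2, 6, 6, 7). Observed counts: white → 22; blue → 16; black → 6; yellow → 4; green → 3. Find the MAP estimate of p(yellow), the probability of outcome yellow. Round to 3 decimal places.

MAP estimate of p(yellow) = 0.123

The posterior is Dirichlet(αᵢ + nᵢ) = Dirichlet(28, 18, 12, 10, 10).
For a Dirichlet(a₁,…,a_K) with all aᵢ > 1, the mode has j-th component (aⱼ − 1)/(Σaᵢ − K).
Here Σaᵢ = 78 and K = 5, so p(yellow) = (10 − 1)/(78 − 5) = 9/73 ≈ 0.123.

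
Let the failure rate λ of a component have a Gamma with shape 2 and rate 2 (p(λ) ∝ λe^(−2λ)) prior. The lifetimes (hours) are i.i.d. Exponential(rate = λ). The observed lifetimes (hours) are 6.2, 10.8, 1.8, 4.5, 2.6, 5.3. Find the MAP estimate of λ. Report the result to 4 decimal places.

The Exponential(rate=λ) likelihood is ∝ λ^n e^(−λΣtᵢ). Here n = 6 and Σtᵢ = 6.2 + 10.8 + 1.8 + 4.5 + 2.6 + 5.3 = 31.2.
Posterior ∝ λe^(−2λ) · λ^6e^(−31.2λ) = λ^7e^(−33.2λ), i.e. Gamma(8, 33.2).
Mode = (a−1)/b = 7/33.2 ≈ 0.2108.

λ̂_MAP = 0.2108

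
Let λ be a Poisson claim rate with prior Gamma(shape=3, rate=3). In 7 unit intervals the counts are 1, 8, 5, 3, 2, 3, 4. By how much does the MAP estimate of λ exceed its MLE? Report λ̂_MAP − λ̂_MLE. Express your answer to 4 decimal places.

Σxᵢ = 26. Posterior is Gamma(29, 10); MAP = (29−1)/10 = 28/10 ≈ 2.80000.
MLE = x̄ = 26/7 ≈ 3.71429.
Difference = 28/10 − 26/7 = -32/35 ≈ -0.9143.

MAP − MLE = -0.9143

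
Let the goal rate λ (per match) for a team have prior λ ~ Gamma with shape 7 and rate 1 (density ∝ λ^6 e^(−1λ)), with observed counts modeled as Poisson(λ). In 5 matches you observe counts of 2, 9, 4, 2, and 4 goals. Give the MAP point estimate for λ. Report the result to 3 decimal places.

λ̂_MAP = 4.500

Σxᵢ = 2+9+4+2+4 = 21, with n = 5.
Posterior ∝ λ^6e^(−1λ) · λ^21e^(−5λ) = λ^27e^(−6λ), i.e. Gamma(shape=28, rate=6).
The mode of a Gamma(a, b) with a ≥ 1 (shape–rate) is (a−1)/b = 27/6 ≈ 4.500.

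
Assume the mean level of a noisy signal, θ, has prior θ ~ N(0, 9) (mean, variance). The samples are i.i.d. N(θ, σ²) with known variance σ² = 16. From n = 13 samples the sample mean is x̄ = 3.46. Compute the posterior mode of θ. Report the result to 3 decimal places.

n = 13, x̄ = 3.46.
For a Normal prior and Normal likelihood with known variance, the posterior is Normal; its mode equals its mean, the precision-weighted average.
Prior precision 1/σ₀² = 1/9; data precision n/σ² = 13/16 = 0.8125.
θ̂ = ((1/9)·0 + 0.8125·3.46) / (1/9 + 0.8125) = 2.81125/(133/144) = 20241/6650 ≈ 3.044.

θ̂_MAP = 3.044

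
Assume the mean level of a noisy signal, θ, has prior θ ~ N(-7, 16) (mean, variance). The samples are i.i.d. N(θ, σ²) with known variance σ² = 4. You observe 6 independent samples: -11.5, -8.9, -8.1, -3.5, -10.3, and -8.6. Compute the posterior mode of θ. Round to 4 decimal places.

θ̂_MAP = -8.4240

n = 6; x̄ = ((-11.5) + (-8.9) + (-8.1) + (-3.5) + (-10.3) + (-8.6))/6 = -50.9/6 = -509/60 ≈ -8.4833.
For a Normal prior and Normal likelihood with known variance, the posterior is Normal; its mode equals its mean, the precision-weighted average.
Prior precision 1/σ₀² = 1/16 = 0.0625; data precision n/σ² = 6/4 = 1.5.
θ̂ = (0.0625·(-7) + 1.5·(-509/60)) / (0.0625 + 1.5) = (-13.1625)/1.5625 = -8.4240.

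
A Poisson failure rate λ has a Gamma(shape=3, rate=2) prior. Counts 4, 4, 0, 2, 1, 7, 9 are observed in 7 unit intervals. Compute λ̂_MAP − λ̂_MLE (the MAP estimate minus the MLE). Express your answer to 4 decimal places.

Σxᵢ = 27. Posterior is Gamma(30, 9); MAP = (30−1)/9 = 29/9 ≈ 3.22222.
MLE = x̄ = 27/7 ≈ 3.85714.
Difference = 29/9 − 27/7 = -40/63 ≈ -0.6349.

MAP − MLE = -0.6349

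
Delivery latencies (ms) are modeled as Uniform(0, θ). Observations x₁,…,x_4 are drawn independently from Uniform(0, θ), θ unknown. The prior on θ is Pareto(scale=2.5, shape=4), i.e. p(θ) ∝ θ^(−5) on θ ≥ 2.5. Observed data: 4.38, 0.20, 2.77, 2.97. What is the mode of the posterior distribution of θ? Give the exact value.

The Uniform(0, θ) likelihood is θ^(−n) for θ ≥ max(xᵢ), zero otherwise. Here max(xᵢ) = 4.38.
Posterior ∝ θ^(−5) · θ^(−4) = θ^(−9) on θ ≥ max(2.5, 4.38) = 4.38.
This density is strictly decreasing in θ, so the posterior mode lies at the lower boundary of the support.

θ̂_MAP = 4.38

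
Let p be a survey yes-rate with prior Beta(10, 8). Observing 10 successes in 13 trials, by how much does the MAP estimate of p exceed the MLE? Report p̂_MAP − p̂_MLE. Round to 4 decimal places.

Posterior is Beta(20, 11); MAP = (20−1)/(31−2) = 19/29 ≈ 0.65517.
MLE ignores the prior: p̂_MLE = k/n = 10/13 ≈ 0.76923.
Difference = 19/29 − 10/13 = -43/377 ≈ -0.1141.

MAP − MLE = -0.1141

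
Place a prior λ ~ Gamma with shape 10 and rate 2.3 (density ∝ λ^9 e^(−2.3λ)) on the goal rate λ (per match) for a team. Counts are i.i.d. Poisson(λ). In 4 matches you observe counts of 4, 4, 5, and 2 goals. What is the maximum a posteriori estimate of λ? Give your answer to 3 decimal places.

λ̂_MAP = 3.810

Σxᵢ = 4+4+5+2 = 15, with n = 4.
Posterior ∝ λ^9e^(−2.3λ) · λ^15e^(−4λ) = λ^24e^(−6.3λ), i.e. Gamma(shape=25, rate=6.3).
The mode of a Gamma(a, b) with a ≥ 1 (shape–rate) is (a−1)/b = 24/6.3 ≈ 3.810.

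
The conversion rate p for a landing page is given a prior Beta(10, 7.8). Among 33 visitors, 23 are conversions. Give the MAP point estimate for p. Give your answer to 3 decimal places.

p̂_MAP = 0.656

Prior: Beta(10, 7.8).
Data: 23 successes in 33 trials. The binomial likelihood contributes p^23(1−p)^10, so the posterior is Beta(10+23, 7.8+10) = Beta(33, 17.8).
For Beta(a, b) with a, b > 1 the mode is (a−1)/(a+b−2) = 32/48.8 ≈ 0.656.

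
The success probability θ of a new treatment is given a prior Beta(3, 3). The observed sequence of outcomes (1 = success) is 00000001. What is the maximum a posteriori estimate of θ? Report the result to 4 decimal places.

Prior: Beta(3, 3).
Data: 1 success in 8 trials (from the sequence). The binomial likelihood contributes θ(1−θ)^7, so the posterior is Beta(3+1, 3+7) = Beta(4, 10).
For Beta(a, b) with a, b > 1 the mode is (a−1)/(a+b−2) = 3/12 ≈ 0.2500.

θ̂_MAP = 0.2500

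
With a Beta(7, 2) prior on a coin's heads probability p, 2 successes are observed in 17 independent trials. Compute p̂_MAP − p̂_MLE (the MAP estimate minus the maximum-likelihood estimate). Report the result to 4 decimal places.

Posterior is Beta(9, 17); MAP = (9−1)/(26−2) = 8/24 ≈ 0.33333.
MLE ignores the prior: p̂_MLE = k/n = 2/17 ≈ 0.11765.
Difference = 8/24 − 2/17 = 11/51 ≈ 0.2157.

MAP − MLE = 0.2157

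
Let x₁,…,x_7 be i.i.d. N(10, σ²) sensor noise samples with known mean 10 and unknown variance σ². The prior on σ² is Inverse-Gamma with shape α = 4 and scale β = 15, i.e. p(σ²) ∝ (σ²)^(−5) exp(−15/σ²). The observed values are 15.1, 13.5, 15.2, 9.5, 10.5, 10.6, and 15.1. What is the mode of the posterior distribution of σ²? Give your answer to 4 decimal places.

σ̂²_MAP = 7.1865

Sum of squared deviations about the known mean: SS = (15.1−10)² + (13.5−10)² + (15.2−10)² + (9.5−10)² + (10.5−10)² + (10.6−10)² + (15.1−10)² = 92.17.
The Normal likelihood contributes (σ²)^(−n/2) exp(−SS/(2σ²)), so the posterior is Inverse-Gamma(α + n/2, β + SS/2) = Inverse-Gamma(7.5, 61.085).
The mode of Inverse-Gamma(a, b) is b/(a+1) = 61.085/8.5 ≈ 7.1865.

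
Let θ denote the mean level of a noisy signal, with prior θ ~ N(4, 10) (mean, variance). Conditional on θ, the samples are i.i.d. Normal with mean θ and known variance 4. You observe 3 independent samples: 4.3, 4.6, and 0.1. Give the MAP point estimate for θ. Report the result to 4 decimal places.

θ̂_MAP = 3.1176

n = 3; x̄ = (4.3 + 4.6 + 0.1)/3 = 9/3 = 3.
For a Normal prior and Normal likelihood with known variance, the posterior is Normal; its mode equals its mean, the precision-weighted average.
Prior precision 1/σ₀² = 1/10 = 0.1; data precision n/σ² = 3/4 = 0.75.
θ̂ = (0.1·4 + 0.75·3) / (0.1 + 0.75) = 2.65/0.85 = 53/17 ≈ 3.1176.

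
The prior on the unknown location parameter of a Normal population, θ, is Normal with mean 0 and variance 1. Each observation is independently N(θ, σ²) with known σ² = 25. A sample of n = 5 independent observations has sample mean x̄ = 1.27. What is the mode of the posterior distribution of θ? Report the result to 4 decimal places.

θ̂_MAP = 0.2117

n = 5, x̄ = 1.27.
For a Normal prior and Normal likelihood with known variance, the posterior is Normal; its mode equals its mean, the precision-weighted average.
Prior precision 1/σ₀² = 1/1 = 1; data precision n/σ² = 5/25 = 0.2.
θ̂ = (1·0 + 0.2·1.27) / (1 + 0.2) = 0.254/1.2 = 127/600 ≈ 0.2117.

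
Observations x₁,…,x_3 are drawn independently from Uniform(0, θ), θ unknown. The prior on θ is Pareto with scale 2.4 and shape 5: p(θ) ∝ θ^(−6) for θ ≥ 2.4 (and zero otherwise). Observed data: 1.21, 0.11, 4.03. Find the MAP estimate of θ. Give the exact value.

The Uniform(0, θ) likelihood is θ^(−n) for θ ≥ max(xᵢ), zero otherwise. Here max(xᵢ) = 4.03.
Posterior ∝ θ^(−6) · θ^(−3) = θ^(−9) on θ ≥ max(2.4, 4.03) = 4.03.
This density is strictly decreasing in θ, so the posterior mode lies at the lower boundary of the support.

θ̂_MAP = 4.03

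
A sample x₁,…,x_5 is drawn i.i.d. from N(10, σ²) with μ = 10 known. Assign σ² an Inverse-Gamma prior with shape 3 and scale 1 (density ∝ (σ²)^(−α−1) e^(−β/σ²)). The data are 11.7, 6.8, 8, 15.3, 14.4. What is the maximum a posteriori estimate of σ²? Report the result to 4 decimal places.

σ̂²_MAP = 5.1215

Sum of squared deviations about the known mean: SS = (11.7−10)² + (6.8−10)² + (8−10)² + (15.3−10)² + (14.4−10)² = 64.58.
The Normal likelihood contributes (σ²)^(−n/2) exp(−SS/(2σ²)), so the posterior is Inverse-Gamma(α + n/2, β + SS/2) = Inverse-Gamma(5.5, 33.29).
The mode of Inverse-Gamma(a, b) is b/(a+1) = 33.29/6.5 ≈ 5.1215.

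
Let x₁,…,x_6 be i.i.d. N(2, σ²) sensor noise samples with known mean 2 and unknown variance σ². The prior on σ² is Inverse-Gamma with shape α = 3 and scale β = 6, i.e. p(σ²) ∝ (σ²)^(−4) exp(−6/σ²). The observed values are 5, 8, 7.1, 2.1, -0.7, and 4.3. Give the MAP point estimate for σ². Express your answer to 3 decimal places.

σ̂²_MAP = 6.829

Sum of squared deviations about the known mean: SS = (5−2)² + (8−2)² + (7.1−2)² + (2.1−2)² + (-0.7−2)² + (4.3−2)² = 83.6.
The Normal likelihood contributes (σ²)^(−n/2) exp(−SS/(2σ²)), so the posterior is Inverse-Gamma(α + n/2, β + SS/2) = Inverse-Gamma(6, 47.8).
The mode of Inverse-Gamma(a, b) is b/(a+1) = 47.8/7 ≈ 6.829.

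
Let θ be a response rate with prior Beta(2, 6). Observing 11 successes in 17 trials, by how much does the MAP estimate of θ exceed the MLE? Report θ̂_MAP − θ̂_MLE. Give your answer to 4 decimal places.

MAP − MLE = -0.1253

Posterior is Beta(13, 12); MAP = (13−1)/(25−2) = 12/23 ≈ 0.52174.
MLE ignores the prior: θ̂_MLE = k/n = 11/17 ≈ 0.64706.
Difference = 12/23 − 11/17 = -49/391 ≈ -0.1253.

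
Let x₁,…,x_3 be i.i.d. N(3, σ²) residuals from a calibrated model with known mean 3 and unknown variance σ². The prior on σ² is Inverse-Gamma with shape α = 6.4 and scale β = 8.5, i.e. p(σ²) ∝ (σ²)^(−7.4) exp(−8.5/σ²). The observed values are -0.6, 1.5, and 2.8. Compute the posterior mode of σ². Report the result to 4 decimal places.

Sum of squared deviations about the known mean: SS = (-0.6−3)² + (1.5−3)² + (2.8−3)² = 15.25.
The Normal likelihood contributes (σ²)^(−n/2) exp(−SS/(2σ²)), so the posterior is Inverse-Gamma(α + n/2, β + SS/2) = Inverse-Gamma(7.9, 16.125).
The mode of Inverse-Gamma(a, b) is b/(a+1) = 16.125/8.9 ≈ 1.8118.

σ̂²_MAP = 1.8118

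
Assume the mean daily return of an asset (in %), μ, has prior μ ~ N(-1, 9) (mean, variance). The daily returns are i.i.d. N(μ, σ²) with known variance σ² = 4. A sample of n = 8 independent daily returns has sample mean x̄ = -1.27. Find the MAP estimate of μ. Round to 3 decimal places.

n = 8, x̄ = -1.27.
For a Normal prior and Normal likelihood with known variance, the posterior is Normal; its mode equals its mean, the precision-weighted average.
Prior precision 1/σ₀² = 1/9; data precision n/σ² = 8/4 = 2.
μ̂ = ((1/9)·(-1) + 2·(-1.27)) / (1/9 + 2) = (-1193/450)/(19/9) = -1193/950 ≈ -1.256.

μ̂_MAP = -1.256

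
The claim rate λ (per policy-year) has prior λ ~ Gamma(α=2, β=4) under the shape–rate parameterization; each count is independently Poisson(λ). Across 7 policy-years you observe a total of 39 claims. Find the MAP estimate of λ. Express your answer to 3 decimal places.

λ̂_MAP = 3.636

Σxᵢ = 39, n = 7.
Posterior ∝ λe^(−4λ) · λ^39e^(−7λ) = λ^40e^(−11λ), i.e. Gamma(shape=41, rate=11).
The mode of a Gamma(a, b) with a ≥ 1 (shape–rate) is (a−1)/b = 40/11 ≈ 3.636.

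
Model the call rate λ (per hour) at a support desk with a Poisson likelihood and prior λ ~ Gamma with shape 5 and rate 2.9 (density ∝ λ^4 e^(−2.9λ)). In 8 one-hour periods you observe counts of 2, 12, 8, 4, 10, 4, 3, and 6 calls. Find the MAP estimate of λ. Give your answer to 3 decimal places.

Σxᵢ = 2+12+8+4+10+4+3+6 = 49, with n = 8.
Posterior ∝ λ^4e^(−2.9λ) · λ^49e^(−8λ) = λ^53e^(−10.9λ), i.e. Gamma(shape=54, rate=10.9).
The mode of a Gamma(a, b) with a ≥ 1 (shape–rate) is (a−1)/b = 53/10.9 ≈ 4.862.

λ̂_MAP = 4.862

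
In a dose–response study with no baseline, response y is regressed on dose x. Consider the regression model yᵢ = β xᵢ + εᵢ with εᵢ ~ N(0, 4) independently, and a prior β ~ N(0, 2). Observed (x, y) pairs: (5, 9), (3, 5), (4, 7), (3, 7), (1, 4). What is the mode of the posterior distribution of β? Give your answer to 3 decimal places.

log p(β | y) = −Σ(yᵢ − βxᵢ)²/(2·4) − β²/(2·2) + const.
Setting the derivative to zero: Σxᵢ(yᵢ − βxᵢ)/4 − β/2 = 0, so β = Σxᵢyᵢ / (Σxᵢ² + σ²/τ²).
Σxᵢyᵢ = 5·9 + 3·5 + 4·7 + 3·7 + 1·4 = 113; Σxᵢ² = 60; σ²/τ² = 2.
β̂_MAP = 113 / (60 + 2) = 113/62 ≈ 1.823.

β̂_MAP = 1.823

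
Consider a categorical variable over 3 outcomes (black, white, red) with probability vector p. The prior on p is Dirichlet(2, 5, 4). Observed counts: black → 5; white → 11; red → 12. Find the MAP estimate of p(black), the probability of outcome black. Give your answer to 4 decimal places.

The posterior is Dirichlet(αᵢ + nᵢ) = Dirichlet(7, 16, 16).
For a Dirichlet(a₁,…,a_K) with all aᵢ > 1, the mode has j-th component (aⱼ − 1)/(Σaᵢ − K).
Here Σaᵢ = 39 and K = 3, so p(black) = (7 − 1)/(39 − 3) = 6/36 ≈ 0.1667.

MAP estimate of p(black) = 0.1667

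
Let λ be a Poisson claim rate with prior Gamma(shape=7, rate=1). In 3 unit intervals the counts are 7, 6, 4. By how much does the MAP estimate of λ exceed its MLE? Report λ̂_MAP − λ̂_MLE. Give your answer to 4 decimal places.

Σxᵢ = 17. Posterior is Gamma(24, 4); MAP = (24−1)/4 = 23/4 ≈ 5.75000.
MLE = x̄ = 17/3 ≈ 5.66667.
Difference = 23/4 − 17/3 = 1/12 ≈ 0.0833.

MAP − MLE = 0.0833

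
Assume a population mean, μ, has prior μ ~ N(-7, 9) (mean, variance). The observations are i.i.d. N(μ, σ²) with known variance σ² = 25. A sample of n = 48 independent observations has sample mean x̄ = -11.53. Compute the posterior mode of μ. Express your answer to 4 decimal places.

μ̂_MAP = -11.2822

n = 48, x̄ = -11.53.
For a Normal prior and Normal likelihood with known variance, the posterior is Normal; its mode equals its mean, the precision-weighted average.
Prior precision 1/σ₀² = 1/9; data precision n/σ² = 48/25 = 1.92.
μ̂ = ((1/9)·(-7) + 1.92·(-11.53)) / (1/9 + 1.92) = (-128899/5625)/(457/225) = -128899/11425 ≈ -11.2822.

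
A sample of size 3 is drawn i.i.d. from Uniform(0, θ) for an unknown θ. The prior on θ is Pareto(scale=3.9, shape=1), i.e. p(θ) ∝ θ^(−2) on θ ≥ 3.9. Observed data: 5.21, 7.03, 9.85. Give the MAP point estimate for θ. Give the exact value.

The Uniform(0, θ) likelihood is θ^(−n) for θ ≥ max(xᵢ), zero otherwise. Here max(xᵢ) = 9.85.
Posterior ∝ θ^(−2) · θ^(−3) = θ^(−5) on θ ≥ max(3.9, 9.85) = 9.85.
This density is strictly decreasing in θ, so the posterior mode lies at the lower boundary of the support.

θ̂_MAP = 9.85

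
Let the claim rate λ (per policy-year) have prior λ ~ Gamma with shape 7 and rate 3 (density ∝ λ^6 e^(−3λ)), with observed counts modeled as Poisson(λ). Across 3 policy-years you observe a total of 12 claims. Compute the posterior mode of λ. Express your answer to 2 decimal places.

Σxᵢ = 12, n = 3.
Posterior ∝ λ^6e^(−3λ) · λ^12e^(−3λ) = λ^18e^(−6λ), i.e. Gamma(shape=19, rate=6).
The mode of a Gamma(a, b) with a ≥ 1 (shape–rate) is (a−1)/b = 18/6 ≈ 3.00.

λ̂_MAP = 3.00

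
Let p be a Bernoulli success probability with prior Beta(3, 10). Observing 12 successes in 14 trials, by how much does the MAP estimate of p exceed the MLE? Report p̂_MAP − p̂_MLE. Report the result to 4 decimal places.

MAP − MLE = -0.2971

Posterior is Beta(15, 12); MAP = (15−1)/(27−2) = 14/25 ≈ 0.56000.
MLE ignores the prior: p̂_MLE = k/n = 12/14 ≈ 0.85714.
Difference = 14/25 − 12/14 = -52/175 ≈ -0.2971.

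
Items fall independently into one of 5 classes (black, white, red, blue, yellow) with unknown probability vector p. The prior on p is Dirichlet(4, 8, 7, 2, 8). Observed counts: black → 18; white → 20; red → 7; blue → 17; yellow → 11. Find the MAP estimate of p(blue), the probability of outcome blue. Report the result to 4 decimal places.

The posterior is Dirichlet(αᵢ + nᵢ) = Dirichlet(22, 28, 14, 19, 19).
For a Dirichlet(a₁,…,a_K) with all aᵢ > 1, the mode has j-th component (aⱼ − 1)/(Σaᵢ − K).
Here Σaᵢ = 102 and K = 5, so p(blue) = (19 − 1)/(102 − 5) = 18/97 ≈ 0.1856.

MAP estimate of p(blue) = 0.1856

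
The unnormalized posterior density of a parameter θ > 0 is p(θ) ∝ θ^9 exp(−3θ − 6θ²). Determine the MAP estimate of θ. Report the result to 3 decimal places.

ℓ'(θ) = 9/θ − 3 − 12θ. Setting this to zero and multiplying by θ: 12θ² + 3θ − 9 = 0.
θ = (−3 + √(3² + 4·12·9)) / (2·12) = (−3 + √441) / 24 = (−3 + 21)/24 = 3/4.
ℓ''(θ) = −9/θ² − 12 < 0, confirming a maximum.

θ̂_MAP = 0.750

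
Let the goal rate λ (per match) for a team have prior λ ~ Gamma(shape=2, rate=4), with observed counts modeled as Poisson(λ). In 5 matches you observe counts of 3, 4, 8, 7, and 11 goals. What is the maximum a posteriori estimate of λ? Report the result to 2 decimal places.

Σxᵢ = 3+4+8+7+11 = 33, with n = 5.
Posterior ∝ λe^(−4λ) · λ^33e^(−5λ) = λ^34e^(−9λ), i.e. Gamma(shape=35, rate=9).
The mode of a Gamma(a, b) with a ≥ 1 (shape–rate) is (a−1)/b = 34/9 ≈ 3.78.

λ̂_MAP = 3.78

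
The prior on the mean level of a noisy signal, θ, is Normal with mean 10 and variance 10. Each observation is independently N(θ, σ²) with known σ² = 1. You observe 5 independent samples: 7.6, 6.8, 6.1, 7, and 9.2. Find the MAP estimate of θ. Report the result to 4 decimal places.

n = 5; x̄ = (7.6 + 6.8 + 6.1 + 7 + 9.2)/5 = 36.7/5 = 7.34.
For a Normal prior and Normal likelihood with known variance, the posterior is Normal; its mode equals its mean, the precision-weighted average.
Prior precision 1/σ₀² = 1/10 = 0.1; data precision n/σ² = 5/1 = 5.
θ̂ = (0.1·10 + 5·7.34) / (0.1 + 5) = 37.7/5.1 = 377/51 ≈ 7.3922.

θ̂_MAP = 7.3922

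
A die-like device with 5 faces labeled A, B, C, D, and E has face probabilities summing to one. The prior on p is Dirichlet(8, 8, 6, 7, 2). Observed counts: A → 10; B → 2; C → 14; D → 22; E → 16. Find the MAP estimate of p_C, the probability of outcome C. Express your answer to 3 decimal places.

MAP estimate of p_C = 0.211

The posterior is Dirichlet(αᵢ + nᵢ) = Dirichlet(18, 10, 20, 29, 18).
For a Dirichlet(a₁,…,a_K) with all aᵢ > 1, the mode has j-th component (aⱼ − 1)/(Σaᵢ − K).
Here Σaᵢ = 95 and K = 5, so p_C = (20 − 1)/(95 − 5) = 19/90 ≈ 0.211.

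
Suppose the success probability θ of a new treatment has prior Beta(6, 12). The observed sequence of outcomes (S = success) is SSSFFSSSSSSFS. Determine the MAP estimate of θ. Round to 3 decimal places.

Prior: Beta(6, 12).
Data: 10 successes in 13 trials (from the sequence). The binomial likelihood contributes θ^10(1−θ)^3, so the posterior is Beta(6+10, 12+3) = Beta(16, 15).
For Beta(a, b) with a, b > 1 the mode is (a−1)/(a+b−2) = 15/29 ≈ 0.517.

θ̂_MAP = 0.517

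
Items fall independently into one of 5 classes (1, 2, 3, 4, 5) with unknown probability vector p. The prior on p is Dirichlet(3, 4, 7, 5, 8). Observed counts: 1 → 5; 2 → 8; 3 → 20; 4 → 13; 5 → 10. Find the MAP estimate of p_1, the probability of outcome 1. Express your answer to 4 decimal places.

MAP estimate: 0.0897

The posterior is Dirichlet(αᵢ + nᵢ) = Dirichlet(8, 12, 27, 18, 18).
For a Dirichlet(a₁,…,a_K) with all aᵢ > 1, the mode has j-th component (aⱼ − 1)/(Σaᵢ − K).
Here Σaᵢ = 83 and K = 5, so p_1 = (8 − 1)/(83 − 5) = 7/78 ≈ 0.0897.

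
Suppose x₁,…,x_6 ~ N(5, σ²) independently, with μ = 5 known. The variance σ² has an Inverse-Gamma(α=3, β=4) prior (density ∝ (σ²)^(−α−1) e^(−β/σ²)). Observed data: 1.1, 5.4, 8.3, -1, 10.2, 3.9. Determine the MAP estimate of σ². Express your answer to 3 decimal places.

σ̂²_MAP = 7.036

Sum of squared deviations about the known mean: SS = (1.1−5)² + (5.4−5)² + (8.3−5)² + (-1−5)² + (10.2−5)² + (3.9−5)² = 90.51.
The Normal likelihood contributes (σ²)^(−n/2) exp(−SS/(2σ²)), so the posterior is Inverse-Gamma(α + n/2, β + SS/2) = Inverse-Gamma(6, 49.255).
The mode of Inverse-Gamma(a, b) is b/(a+1) = 49.255/7 ≈ 7.036.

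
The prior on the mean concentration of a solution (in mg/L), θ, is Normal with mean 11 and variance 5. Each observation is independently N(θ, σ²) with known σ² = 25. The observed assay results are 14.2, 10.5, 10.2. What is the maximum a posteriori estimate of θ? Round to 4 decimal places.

θ̂_MAP = 11.2375

n = 3; x̄ = (14.2 + 10.5 + 10.2)/3 = 34.9/3 = 349/30 ≈ 11.6333.
For a Normal prior and Normal likelihood with known variance, the posterior is Normal; its mode equals its mean, the precision-weighted average.
Prior precision 1/σ₀² = 1/5 = 0.2; data precision n/σ² = 3/25 = 0.12.
θ̂ = (0.2·11 + 0.12·(349/30)) / (0.2 + 0.12) = 3.596/0.32 = 11.2375.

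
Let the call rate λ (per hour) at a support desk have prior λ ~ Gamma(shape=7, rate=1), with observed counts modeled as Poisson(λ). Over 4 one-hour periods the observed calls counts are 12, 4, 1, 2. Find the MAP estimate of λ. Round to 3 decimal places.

Σxᵢ = 12+4+1+2 = 19, with n = 4.
Posterior ∝ λ^6e^(−1λ) · λ^19e^(−4λ) = λ^25e^(−5λ), i.e. Gamma(shape=26, rate=5).
The mode of a Gamma(a, b) with a ≥ 1 (shape–rate) is (a−1)/b = 25/5 ≈ 5.000.

λ̂_MAP = 5.000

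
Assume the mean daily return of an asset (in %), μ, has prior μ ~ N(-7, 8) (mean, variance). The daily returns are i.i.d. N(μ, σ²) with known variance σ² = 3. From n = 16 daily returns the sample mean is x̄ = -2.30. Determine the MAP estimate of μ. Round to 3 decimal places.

n = 16, x̄ = -2.30.
For a Normal prior and Normal likelihood with known variance, the posterior is Normal; its mode equals its mean, the precision-weighted average.
Prior precision 1/σ₀² = 1/8 = 0.125; data precision n/σ² = 16/3.
μ̂ = (0.125·(-7) + (16/3)·(-2.3)) / (0.125 + 16/3) = (-1577/120)/(131/24) = -1577/655 ≈ -2.408.

μ̂_MAP = -2.408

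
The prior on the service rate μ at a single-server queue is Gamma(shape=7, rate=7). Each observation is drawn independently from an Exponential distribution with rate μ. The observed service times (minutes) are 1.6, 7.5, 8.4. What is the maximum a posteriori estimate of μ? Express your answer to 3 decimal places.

The Exponential(rate=μ) likelihood is ∝ μ^n e^(−μΣtᵢ). Here n = 3 and Σtᵢ = 1.6 + 7.5 + 8.4 = 17.5.
Posterior ∝ μ^6e^(−7μ) · μ^3e^(−17.5μ) = μ^9e^(−24.5μ), i.e. Gamma(10, 24.5).
Mode = (a−1)/b = 9/24.5 ≈ 0.367.

μ̂_MAP = 0.367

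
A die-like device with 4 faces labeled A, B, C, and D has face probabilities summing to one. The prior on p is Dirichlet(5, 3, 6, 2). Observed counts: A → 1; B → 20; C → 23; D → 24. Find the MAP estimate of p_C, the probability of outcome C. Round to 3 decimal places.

The posterior is Dirichlet(αᵢ + nᵢ) = Dirichlet(6, 23, 29, 26).
For a Dirichlet(a₁,…,a_K) with all aᵢ > 1, the mode has j-th component (aⱼ − 1)/(Σaᵢ − K).
Here Σaᵢ = 84 and K = 4, so p_C = (29 − 1)/(84 − 4) = 28/80 ≈ 0.350.

MAP estimate of p_C = 0.350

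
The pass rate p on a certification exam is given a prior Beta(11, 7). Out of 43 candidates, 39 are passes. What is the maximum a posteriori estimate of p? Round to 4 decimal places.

p̂_MAP = 0.8305

Prior: Beta(11, 7).
Data: 39 successes in 43 trials. The binomial likelihood contributes p^39(1−p)^4, so the posterior is Beta(11+39, 7+4) = Beta(50, 11).
For Beta(a, b) with a, b > 1 the mode is (a−1)/(a+b−2) = 49/59 ≈ 0.8305.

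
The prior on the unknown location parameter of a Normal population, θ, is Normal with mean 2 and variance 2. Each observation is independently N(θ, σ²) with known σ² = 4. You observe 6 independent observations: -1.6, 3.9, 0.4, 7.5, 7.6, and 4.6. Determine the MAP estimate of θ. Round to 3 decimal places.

n = 6; x̄ = ((-1.6) + 3.9 + 0.4 + 7.5 + 7.6 + 4.6)/6 = 22.4/6 = 56/15 ≈ 3.7333.
For a Normal prior and Normal likelihood with known variance, the posterior is Normal; its mode equals its mean, the precision-weighted average.
Prior precision 1/σ₀² = 1/2 = 0.5; data precision n/σ² = 6/4 = 1.5.
θ̂ = (0.5·2 + 1.5·(56/15)) / (0.5 + 1.5) = 6.6/2 = 3.300.

θ̂_MAP = 3.300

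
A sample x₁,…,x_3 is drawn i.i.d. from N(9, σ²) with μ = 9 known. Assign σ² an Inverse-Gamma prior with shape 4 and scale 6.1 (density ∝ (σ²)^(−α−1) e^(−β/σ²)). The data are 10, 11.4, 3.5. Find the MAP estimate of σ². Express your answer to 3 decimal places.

σ̂²_MAP = 3.785

Sum of squared deviations about the known mean: SS = (10−9)² + (11.4−9)² + (3.5−9)² = 37.01.
The Normal likelihood contributes (σ²)^(−n/2) exp(−SS/(2σ²)), so the posterior is Inverse-Gamma(α + n/2, β + SS/2) = Inverse-Gamma(5.5, 24.605).
The mode of Inverse-Gamma(a, b) is b/(a+1) = 24.605/6.5 ≈ 3.785.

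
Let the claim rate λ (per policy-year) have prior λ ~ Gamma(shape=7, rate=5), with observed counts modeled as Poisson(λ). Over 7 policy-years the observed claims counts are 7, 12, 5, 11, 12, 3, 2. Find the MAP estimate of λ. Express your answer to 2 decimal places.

Σxᵢ = 7+12+5+11+12+3+2 = 52, with n = 7.
Posterior ∝ λ^6e^(−5λ) · λ^52e^(−7λ) = λ^58e^(−12λ), i.e. Gamma(shape=59, rate=12).
The mode of a Gamma(a, b) with a ≥ 1 (shape–rate) is (a−1)/b = 58/12 ≈ 4.83.

λ̂_MAP = 4.83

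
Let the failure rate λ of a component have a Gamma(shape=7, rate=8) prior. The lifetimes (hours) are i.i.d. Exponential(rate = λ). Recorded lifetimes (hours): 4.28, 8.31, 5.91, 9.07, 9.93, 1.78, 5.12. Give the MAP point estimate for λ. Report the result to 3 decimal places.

The Exponential(rate=λ) likelihood is ∝ λ^n e^(−λΣtᵢ). Here n = 7 and Σtᵢ = 4.28 + 8.31 + 5.91 + 9.07 + 9.93 + 1.78 + 5.12 = 44.40.
Posterior ∝ λ^6e^(−8λ) · λ^7e^(−44.40λ) = λ^13e^(−52.40λ), i.e. Gamma(14, 52.40).
Mode = (a−1)/b = 13/52.40 ≈ 0.248.

λ̂_MAP = 0.248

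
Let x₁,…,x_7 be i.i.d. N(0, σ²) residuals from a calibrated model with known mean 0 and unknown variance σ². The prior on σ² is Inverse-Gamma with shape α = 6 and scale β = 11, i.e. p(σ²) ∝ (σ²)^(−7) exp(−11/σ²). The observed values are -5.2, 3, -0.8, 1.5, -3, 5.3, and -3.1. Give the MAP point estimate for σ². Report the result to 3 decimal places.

σ̂²_MAP = 5.125

Sum of squared deviations about the known mean: SS = (-5.2−0)² + (3−0)² + (-0.8−0)² + (1.5−0)² + (-3−0)² + (5.3−0)² + (-3.1−0)² = 85.63.
The Normal likelihood contributes (σ²)^(−n/2) exp(−SS/(2σ²)), so the posterior is Inverse-Gamma(α + n/2, β + SS/2) = Inverse-Gamma(9.5, 53.815).
The mode of Inverse-Gamma(a, b) is b/(a+1) = 53.815/10.5 ≈ 5.125.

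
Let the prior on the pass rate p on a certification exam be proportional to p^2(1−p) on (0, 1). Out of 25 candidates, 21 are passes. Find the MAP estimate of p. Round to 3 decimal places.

p̂_MAP = 0.821

The prior density ∝ p^2(1−p)^1 is the kernel of Beta(3, 2).
Data: 21 successes in 25 trials. The binomial likelihood contributes p^21(1−p)^4, so the posterior is Beta(3+21, 2+4) = Beta(24, 6).
For Beta(a, b) with a, b > 1 the mode is (a−1)/(a+b−2) = 23/28 ≈ 0.821.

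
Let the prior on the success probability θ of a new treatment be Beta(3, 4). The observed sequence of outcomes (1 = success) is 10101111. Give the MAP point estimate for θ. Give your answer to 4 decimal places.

Prior: Beta(3, 4).
Data: 6 successes in 8 trials (from the sequence). The binomial likelihood contributes θ^6(1−θ)^2, so the posterior is Beta(3+6, 4+2) = Beta(9, 6).
For Beta(a, b) with a, b > 1 the mode is (a−1)/(a+b−2) = 8/13 ≈ 0.6154.

θ̂_MAP = 0.6154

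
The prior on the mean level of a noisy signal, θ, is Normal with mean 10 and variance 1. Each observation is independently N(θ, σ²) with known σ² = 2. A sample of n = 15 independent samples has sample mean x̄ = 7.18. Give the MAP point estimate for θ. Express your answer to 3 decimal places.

n = 15, x̄ = 7.18.
For a Normal prior and Normal likelihood with known variance, the posterior is Normal; its mode equals its mean, the precision-weighted average.
Prior precision 1/σ₀² = 1/1 = 1; data precision n/σ² = 15/2 = 7.5.
θ̂ = (1·10 + 7.5·7.18) / (1 + 7.5) = 63.85/8.5 = 1277/170 ≈ 7.512.

θ̂_MAP = 7.512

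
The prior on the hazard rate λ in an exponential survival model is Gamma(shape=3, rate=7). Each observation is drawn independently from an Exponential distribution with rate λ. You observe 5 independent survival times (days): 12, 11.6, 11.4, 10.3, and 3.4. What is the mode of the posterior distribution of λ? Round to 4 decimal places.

The Exponential(rate=λ) likelihood is ∝ λ^n e^(−λΣtᵢ). Here n = 5 and Σtᵢ = 12 + 11.6 + 11.4 + 10.3 + 3.4 = 48.7.
Posterior ∝ λ^2e^(−7λ) · λ^5e^(−48.7λ) = λ^7e^(−55.7λ), i.e. Gamma(8, 55.7).
Mode = (a−1)/b = 7/55.7 ≈ 0.1257.

λ̂_MAP = 0.1257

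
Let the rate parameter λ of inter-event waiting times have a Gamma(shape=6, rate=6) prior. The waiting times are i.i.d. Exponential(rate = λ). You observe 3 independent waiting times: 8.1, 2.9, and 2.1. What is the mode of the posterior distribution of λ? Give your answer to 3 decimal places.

The Exponential(rate=λ) likelihood is ∝ λ^n e^(−λΣtᵢ). Here n = 3 and Σtᵢ = 8.1 + 2.9 + 2.1 = 13.1.
Posterior ∝ λ^5e^(−6λ) · λ^3e^(−13.1λ) = λ^8e^(−19.1λ), i.e. Gamma(9, 19.1).
Mode = (a−1)/b = 8/19.1 ≈ 0.419.

λ̂_MAP = 0.419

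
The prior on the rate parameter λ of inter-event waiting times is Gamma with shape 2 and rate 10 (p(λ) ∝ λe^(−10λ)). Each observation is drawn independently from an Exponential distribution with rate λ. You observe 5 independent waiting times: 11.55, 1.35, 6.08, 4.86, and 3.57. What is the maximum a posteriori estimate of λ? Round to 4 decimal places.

The Exponential(rate=λ) likelihood is ∝ λ^n e^(−λΣtᵢ). Here n = 5 and Σtᵢ = 11.55 + 1.35 + 6.08 + 4.86 + 3.57 = 27.41.
Posterior ∝ λe^(−10λ) · λ^5e^(−27.41λ) = λ^6e^(−37.41λ), i.e. Gamma(7, 37.41).
Mode = (a−1)/b = 6/37.41 ≈ 0.1604.

λ̂_MAP = 0.1604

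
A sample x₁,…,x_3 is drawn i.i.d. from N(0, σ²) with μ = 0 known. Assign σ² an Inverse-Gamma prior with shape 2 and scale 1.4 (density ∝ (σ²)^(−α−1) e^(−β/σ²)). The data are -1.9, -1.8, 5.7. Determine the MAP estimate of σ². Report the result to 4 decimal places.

σ̂²_MAP = 4.6822

Sum of squared deviations about the known mean: SS = (-1.9−0)² + (-1.8−0)² + (5.7−0)² = 39.34.
The Normal likelihood contributes (σ²)^(−n/2) exp(−SS/(2σ²)), so the posterior is Inverse-Gamma(α + n/2, β + SS/2) = Inverse-Gamma(3.5, 21.07).
The mode of Inverse-Gamma(a, b) is b/(a+1) = 21.07/4.5 ≈ 4.6822.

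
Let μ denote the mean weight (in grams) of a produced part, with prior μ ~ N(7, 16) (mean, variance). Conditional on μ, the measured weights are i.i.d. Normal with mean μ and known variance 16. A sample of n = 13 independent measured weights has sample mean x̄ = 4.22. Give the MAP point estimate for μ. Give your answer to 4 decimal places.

n = 13, x̄ = 4.22.
For a Normal prior and Normal likelihood with known variance, the posterior is Normal; its mode equals its mean, the precision-weighted average.
Prior precision 1/σ₀² = 1/16 = 0.0625; data precision n/σ² = 13/16 = 0.8125.
μ̂ = (0.0625·7 + 0.8125·4.22) / (0.0625 + 0.8125) = 3.86625/0.875 = 3093/700 ≈ 4.4186.

μ̂_MAP = 4.4186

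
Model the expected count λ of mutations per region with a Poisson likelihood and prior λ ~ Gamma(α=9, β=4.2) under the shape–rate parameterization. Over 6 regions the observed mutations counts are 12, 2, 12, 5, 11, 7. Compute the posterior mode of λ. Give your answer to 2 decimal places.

λ̂_MAP = 5.59

Σxᵢ = 12+2+12+5+11+7 = 49, with n = 6.
Posterior ∝ λ^8e^(−4.2λ) · λ^49e^(−6λ) = λ^57e^(−10.2λ), i.e. Gamma(shape=58, rate=10.2).
The mode of a Gamma(a, b) with a ≥ 1 (shape–rate) is (a−1)/b = 57/10.2 ≈ 5.59.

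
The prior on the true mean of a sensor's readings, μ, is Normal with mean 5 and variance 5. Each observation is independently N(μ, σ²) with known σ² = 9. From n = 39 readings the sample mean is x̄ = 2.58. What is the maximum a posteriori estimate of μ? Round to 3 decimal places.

n = 39, x̄ = 2.58.
For a Normal prior and Normal likelihood with known variance, the posterior is Normal; its mode equals its mean, the precision-weighted average.
Prior precision 1/σ₀² = 1/5 = 0.2; data precision n/σ² = 39/9 = 13/3.
μ̂ = (0.2·5 + (13/3)·2.58) / (0.2 + 13/3) = 12.18/(68/15) = 1827/680 ≈ 2.687.

μ̂_MAP = 2.687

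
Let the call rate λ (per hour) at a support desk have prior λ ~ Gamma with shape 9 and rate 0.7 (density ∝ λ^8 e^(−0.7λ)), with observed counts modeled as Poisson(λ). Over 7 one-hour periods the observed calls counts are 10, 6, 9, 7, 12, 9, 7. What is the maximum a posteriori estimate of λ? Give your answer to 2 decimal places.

λ̂_MAP = 8.83

Σxᵢ = 10+6+9+7+12+9+7 = 60, with n = 7.
Posterior ∝ λ^8e^(−0.7λ) · λ^60e^(−7λ) = λ^68e^(−7.7λ), i.e. Gamma(shape=69, rate=7.7).
The mode of a Gamma(a, b) with a ≥ 1 (shape–rate) is (a−1)/b = 68/7.7 ≈ 8.83.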